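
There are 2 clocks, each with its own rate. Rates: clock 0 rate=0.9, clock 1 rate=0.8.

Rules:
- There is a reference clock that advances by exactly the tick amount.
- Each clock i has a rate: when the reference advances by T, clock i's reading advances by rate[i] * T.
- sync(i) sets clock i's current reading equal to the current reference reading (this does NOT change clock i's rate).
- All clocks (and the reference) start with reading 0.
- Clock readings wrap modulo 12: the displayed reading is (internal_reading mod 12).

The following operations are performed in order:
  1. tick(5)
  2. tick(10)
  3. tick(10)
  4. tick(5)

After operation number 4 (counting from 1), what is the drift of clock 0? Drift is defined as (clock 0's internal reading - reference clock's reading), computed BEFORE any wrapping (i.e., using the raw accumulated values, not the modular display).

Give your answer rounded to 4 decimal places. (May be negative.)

Answer: -3.0000

Derivation:
After op 1 tick(5): ref=5.0000 raw=[4.5000 4.0000]
After op 2 tick(10): ref=15.0000 raw=[13.5000 12.0000]
After op 3 tick(10): ref=25.0000 raw=[22.5000 20.0000]
After op 4 tick(5): ref=30.0000 raw=[27.0000 24.0000]
Drift of clock 0 after op 4: 27.0000 - 30.0000 = -3.0000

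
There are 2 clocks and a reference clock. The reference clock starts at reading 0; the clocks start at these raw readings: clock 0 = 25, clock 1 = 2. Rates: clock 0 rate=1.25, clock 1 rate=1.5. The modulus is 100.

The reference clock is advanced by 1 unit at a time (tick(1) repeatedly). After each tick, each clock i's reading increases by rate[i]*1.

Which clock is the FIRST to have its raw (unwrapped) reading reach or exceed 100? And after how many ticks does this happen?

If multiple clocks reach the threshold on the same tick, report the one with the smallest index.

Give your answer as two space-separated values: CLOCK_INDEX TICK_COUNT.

clock 0: start=25, rate=1.25, needs 100-25 = 75; ticks = ceil(75/1.25) = ceil(60.0000) = 60; reading at tick 60 = 25 + 1.25*60 = 100.0000
clock 1: start=2, rate=1.5, needs 100-2 = 98; ticks = ceil(98/1.5) = ceil(65.3333) = 66; reading at tick 66 = 2 + 1.5*66 = 101.0000
Minimum tick count = 60; winners = [0]; smallest index = 0

Answer: 0 60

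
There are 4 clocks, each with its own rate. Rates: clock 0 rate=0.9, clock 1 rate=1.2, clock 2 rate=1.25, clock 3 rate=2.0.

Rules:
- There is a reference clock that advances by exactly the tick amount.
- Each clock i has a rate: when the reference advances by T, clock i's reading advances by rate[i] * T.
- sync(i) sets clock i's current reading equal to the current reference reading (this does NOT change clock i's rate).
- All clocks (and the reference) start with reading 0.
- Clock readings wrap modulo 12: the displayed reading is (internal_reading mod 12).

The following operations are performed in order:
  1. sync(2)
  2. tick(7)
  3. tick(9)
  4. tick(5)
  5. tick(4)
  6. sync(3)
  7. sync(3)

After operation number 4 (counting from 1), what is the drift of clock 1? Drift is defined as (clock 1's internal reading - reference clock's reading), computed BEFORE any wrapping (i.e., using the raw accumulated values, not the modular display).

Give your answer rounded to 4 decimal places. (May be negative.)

After op 1 sync(2): ref=0.0000 raw=[0.0000 0.0000 0.0000 0.0000]
After op 2 tick(7): ref=7.0000 raw=[6.3000 8.4000 8.7500 14.0000]
After op 3 tick(9): ref=16.0000 raw=[14.4000 19.2000 20.0000 32.0000]
After op 4 tick(5): ref=21.0000 raw=[18.9000 25.2000 26.2500 42.0000]
Drift of clock 1 after op 4: 25.2000 - 21.0000 = 4.2000

Answer: 4.2000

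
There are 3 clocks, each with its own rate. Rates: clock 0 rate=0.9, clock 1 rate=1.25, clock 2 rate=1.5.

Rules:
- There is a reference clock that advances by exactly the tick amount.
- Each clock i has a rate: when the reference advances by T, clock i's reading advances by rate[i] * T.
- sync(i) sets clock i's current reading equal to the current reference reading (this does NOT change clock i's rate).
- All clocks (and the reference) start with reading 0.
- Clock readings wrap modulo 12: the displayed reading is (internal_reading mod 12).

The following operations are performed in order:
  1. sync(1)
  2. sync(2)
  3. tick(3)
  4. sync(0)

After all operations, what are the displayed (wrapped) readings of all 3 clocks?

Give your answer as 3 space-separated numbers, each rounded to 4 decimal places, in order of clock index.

Answer: 3.0000 3.7500 4.5000

Derivation:
After op 1 sync(1): ref=0.0000 raw=[0.0000 0.0000 0.0000]
After op 2 sync(2): ref=0.0000 raw=[0.0000 0.0000 0.0000]
After op 3 tick(3): ref=3.0000 raw=[2.7000 3.7500 4.5000]
After op 4 sync(0): ref=3.0000 raw=[3.0000 3.7500 4.5000]
Wrap final raw readings (mod 12): 3.0000 mod 12 = 3.0000; 3.7500 mod 12 = 3.7500; 4.5000 mod 12 = 4.5000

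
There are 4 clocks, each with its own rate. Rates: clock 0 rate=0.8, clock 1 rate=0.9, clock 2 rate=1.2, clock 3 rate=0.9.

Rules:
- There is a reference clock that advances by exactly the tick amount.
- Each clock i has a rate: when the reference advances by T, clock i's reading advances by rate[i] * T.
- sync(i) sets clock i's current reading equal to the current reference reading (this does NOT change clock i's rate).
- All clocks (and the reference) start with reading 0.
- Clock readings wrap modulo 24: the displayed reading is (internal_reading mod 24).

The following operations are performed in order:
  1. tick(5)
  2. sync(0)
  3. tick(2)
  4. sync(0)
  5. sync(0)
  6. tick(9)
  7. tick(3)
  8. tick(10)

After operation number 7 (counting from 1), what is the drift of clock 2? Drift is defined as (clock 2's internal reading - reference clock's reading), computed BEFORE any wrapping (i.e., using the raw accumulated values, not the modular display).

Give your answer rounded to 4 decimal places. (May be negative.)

Answer: 3.8000

Derivation:
After op 1 tick(5): ref=5.0000 raw=[4.0000 4.5000 6.0000 4.5000]
After op 2 sync(0): ref=5.0000 raw=[5.0000 4.5000 6.0000 4.5000]
After op 3 tick(2): ref=7.0000 raw=[6.6000 6.3000 8.4000 6.3000]
After op 4 sync(0): ref=7.0000 raw=[7.0000 6.3000 8.4000 6.3000]
After op 5 sync(0): ref=7.0000 raw=[7.0000 6.3000 8.4000 6.3000]
After op 6 tick(9): ref=16.0000 raw=[14.2000 14.4000 19.2000 14.4000]
After op 7 tick(3): ref=19.0000 raw=[16.6000 17.1000 22.8000 17.1000]
Drift of clock 2 after op 7: 22.8000 - 19.0000 = 3.8000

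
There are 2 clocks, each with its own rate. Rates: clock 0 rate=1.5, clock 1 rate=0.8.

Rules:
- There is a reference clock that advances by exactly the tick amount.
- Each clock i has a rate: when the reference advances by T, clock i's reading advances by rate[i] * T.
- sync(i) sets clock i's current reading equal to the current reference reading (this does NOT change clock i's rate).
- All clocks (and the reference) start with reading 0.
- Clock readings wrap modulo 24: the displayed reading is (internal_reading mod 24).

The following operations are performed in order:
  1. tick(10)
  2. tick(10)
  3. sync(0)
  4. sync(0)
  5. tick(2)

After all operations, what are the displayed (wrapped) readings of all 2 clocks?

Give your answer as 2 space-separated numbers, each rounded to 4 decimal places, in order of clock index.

After op 1 tick(10): ref=10.0000 raw=[15.0000 8.0000]
After op 2 tick(10): ref=20.0000 raw=[30.0000 16.0000]
After op 3 sync(0): ref=20.0000 raw=[20.0000 16.0000]
After op 4 sync(0): ref=20.0000 raw=[20.0000 16.0000]
After op 5 tick(2): ref=22.0000 raw=[23.0000 17.6000]
Wrap final raw readings (mod 24): 23.0000 mod 24 = 23.0000; 17.6000 mod 24 = 17.6000

Answer: 23.0000 17.6000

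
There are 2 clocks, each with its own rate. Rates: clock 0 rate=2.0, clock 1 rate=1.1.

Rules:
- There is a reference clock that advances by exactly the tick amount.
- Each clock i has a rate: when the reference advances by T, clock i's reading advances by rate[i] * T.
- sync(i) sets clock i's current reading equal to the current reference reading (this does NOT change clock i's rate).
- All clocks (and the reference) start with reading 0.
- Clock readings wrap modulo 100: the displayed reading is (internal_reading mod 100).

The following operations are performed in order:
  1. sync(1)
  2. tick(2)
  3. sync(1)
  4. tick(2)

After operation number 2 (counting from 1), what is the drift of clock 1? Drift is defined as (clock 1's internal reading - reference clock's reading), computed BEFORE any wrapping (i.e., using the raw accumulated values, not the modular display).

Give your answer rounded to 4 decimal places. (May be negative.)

Answer: 0.2000

Derivation:
After op 1 sync(1): ref=0.0000 raw=[0.0000 0.0000]
After op 2 tick(2): ref=2.0000 raw=[4.0000 2.2000]
Drift of clock 1 after op 2: 2.2000 - 2.0000 = 0.2000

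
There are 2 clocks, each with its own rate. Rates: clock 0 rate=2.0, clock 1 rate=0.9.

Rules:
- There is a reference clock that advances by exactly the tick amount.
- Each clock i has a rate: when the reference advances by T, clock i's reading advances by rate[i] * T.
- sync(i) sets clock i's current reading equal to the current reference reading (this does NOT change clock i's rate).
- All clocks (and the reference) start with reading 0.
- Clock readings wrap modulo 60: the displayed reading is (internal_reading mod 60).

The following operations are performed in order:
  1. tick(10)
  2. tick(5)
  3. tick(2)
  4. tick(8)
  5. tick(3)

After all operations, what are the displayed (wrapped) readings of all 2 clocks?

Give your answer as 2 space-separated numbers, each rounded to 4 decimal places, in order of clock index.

Answer: 56.0000 25.2000

Derivation:
After op 1 tick(10): ref=10.0000 raw=[20.0000 9.0000]
After op 2 tick(5): ref=15.0000 raw=[30.0000 13.5000]
After op 3 tick(2): ref=17.0000 raw=[34.0000 15.3000]
After op 4 tick(8): ref=25.0000 raw=[50.0000 22.5000]
After op 5 tick(3): ref=28.0000 raw=[56.0000 25.2000]
Wrap final raw readings (mod 60): 56.0000 mod 60 = 56.0000; 25.2000 mod 60 = 25.2000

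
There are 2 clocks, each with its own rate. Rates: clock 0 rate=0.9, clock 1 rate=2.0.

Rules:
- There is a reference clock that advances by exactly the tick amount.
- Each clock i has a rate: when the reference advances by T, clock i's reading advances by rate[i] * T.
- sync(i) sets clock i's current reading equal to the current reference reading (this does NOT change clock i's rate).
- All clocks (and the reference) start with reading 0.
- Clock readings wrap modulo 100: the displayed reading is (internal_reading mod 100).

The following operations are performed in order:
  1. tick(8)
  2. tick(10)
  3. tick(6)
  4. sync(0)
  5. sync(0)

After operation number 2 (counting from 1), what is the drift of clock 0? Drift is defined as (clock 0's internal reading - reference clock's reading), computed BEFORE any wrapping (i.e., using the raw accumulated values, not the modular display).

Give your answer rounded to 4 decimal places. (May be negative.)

Answer: -1.8000

Derivation:
After op 1 tick(8): ref=8.0000 raw=[7.2000 16.0000]
After op 2 tick(10): ref=18.0000 raw=[16.2000 36.0000]
Drift of clock 0 after op 2: 16.2000 - 18.0000 = -1.8000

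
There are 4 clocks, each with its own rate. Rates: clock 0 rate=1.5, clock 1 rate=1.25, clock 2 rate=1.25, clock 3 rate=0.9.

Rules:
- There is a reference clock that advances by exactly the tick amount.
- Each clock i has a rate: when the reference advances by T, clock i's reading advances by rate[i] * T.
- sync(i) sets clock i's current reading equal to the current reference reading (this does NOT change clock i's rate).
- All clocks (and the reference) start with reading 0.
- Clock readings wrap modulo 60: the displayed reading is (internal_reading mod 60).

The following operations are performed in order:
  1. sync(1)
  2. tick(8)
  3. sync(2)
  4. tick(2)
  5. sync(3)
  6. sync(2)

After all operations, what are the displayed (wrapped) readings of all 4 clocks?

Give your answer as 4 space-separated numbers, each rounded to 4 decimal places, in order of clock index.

Answer: 15.0000 12.5000 10.0000 10.0000

Derivation:
After op 1 sync(1): ref=0.0000 raw=[0.0000 0.0000 0.0000 0.0000]
After op 2 tick(8): ref=8.0000 raw=[12.0000 10.0000 10.0000 7.2000]
After op 3 sync(2): ref=8.0000 raw=[12.0000 10.0000 8.0000 7.2000]
After op 4 tick(2): ref=10.0000 raw=[15.0000 12.5000 10.5000 9.0000]
After op 5 sync(3): ref=10.0000 raw=[15.0000 12.5000 10.5000 10.0000]
After op 6 sync(2): ref=10.0000 raw=[15.0000 12.5000 10.0000 10.0000]
Wrap final raw readings (mod 60): 15.0000 mod 60 = 15.0000; 12.5000 mod 60 = 12.5000; 10.0000 mod 60 = 10.0000; 10.0000 mod 60 = 10.0000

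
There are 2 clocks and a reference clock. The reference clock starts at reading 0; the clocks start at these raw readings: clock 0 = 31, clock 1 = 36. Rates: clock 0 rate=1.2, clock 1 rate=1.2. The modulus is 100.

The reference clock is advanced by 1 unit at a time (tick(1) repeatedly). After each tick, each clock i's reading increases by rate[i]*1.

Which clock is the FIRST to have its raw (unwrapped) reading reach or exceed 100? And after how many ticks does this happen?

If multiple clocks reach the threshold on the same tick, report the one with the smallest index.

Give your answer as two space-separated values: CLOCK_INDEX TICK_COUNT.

clock 0: start=31, rate=1.2, needs 100-31 = 69; ticks = ceil(69/1.2) = ceil(57.5000) = 58; reading at tick 58 = 31 + 1.2*58 = 100.6000
clock 1: start=36, rate=1.2, needs 100-36 = 64; ticks = ceil(64/1.2) = ceil(53.3333) = 54; reading at tick 54 = 36 + 1.2*54 = 100.8000
Minimum tick count = 54; winners = [1]; smallest index = 1

Answer: 1 54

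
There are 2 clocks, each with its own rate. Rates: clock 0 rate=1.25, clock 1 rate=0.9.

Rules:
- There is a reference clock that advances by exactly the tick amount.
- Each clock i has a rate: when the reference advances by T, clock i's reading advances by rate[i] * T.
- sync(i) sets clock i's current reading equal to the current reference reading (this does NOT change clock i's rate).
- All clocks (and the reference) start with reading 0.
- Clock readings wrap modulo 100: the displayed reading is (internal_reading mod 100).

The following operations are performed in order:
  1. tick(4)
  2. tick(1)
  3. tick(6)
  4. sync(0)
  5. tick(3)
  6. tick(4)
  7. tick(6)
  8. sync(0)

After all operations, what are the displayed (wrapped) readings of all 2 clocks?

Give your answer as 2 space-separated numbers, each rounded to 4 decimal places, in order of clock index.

After op 1 tick(4): ref=4.0000 raw=[5.0000 3.6000]
After op 2 tick(1): ref=5.0000 raw=[6.2500 4.5000]
After op 3 tick(6): ref=11.0000 raw=[13.7500 9.9000]
After op 4 sync(0): ref=11.0000 raw=[11.0000 9.9000]
After op 5 tick(3): ref=14.0000 raw=[14.7500 12.6000]
After op 6 tick(4): ref=18.0000 raw=[19.7500 16.2000]
After op 7 tick(6): ref=24.0000 raw=[27.2500 21.6000]
After op 8 sync(0): ref=24.0000 raw=[24.0000 21.6000]
Wrap final raw readings (mod 100): 24.0000 mod 100 = 24.0000; 21.6000 mod 100 = 21.6000

Answer: 24.0000 21.6000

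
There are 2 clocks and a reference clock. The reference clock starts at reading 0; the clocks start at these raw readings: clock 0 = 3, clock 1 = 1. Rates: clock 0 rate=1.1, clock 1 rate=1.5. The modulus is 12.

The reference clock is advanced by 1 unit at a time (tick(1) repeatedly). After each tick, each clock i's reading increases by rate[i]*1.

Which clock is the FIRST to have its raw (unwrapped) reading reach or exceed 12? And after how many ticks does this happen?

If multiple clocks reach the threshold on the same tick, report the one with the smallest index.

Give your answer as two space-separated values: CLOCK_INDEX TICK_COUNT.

clock 0: start=3, rate=1.1, needs 12-3 = 9; ticks = ceil(9/1.1) = ceil(8.1818) = 9; reading at tick 9 = 3 + 1.1*9 = 12.9000
clock 1: start=1, rate=1.5, needs 12-1 = 11; ticks = ceil(11/1.5) = ceil(7.3333) = 8; reading at tick 8 = 1 + 1.5*8 = 13.0000
Minimum tick count = 8; winners = [1]; smallest index = 1

Answer: 1 8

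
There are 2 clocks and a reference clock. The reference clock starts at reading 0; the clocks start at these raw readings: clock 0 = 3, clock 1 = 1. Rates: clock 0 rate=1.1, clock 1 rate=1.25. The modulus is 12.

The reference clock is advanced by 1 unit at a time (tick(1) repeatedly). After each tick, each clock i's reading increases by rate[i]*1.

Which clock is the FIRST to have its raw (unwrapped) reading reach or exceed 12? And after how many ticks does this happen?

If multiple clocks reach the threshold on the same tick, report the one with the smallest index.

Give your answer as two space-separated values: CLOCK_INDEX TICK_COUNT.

Answer: 0 9

Derivation:
clock 0: start=3, rate=1.1, needs 12-3 = 9; ticks = ceil(9/1.1) = ceil(8.1818) = 9; reading at tick 9 = 3 + 1.1*9 = 12.9000
clock 1: start=1, rate=1.25, needs 12-1 = 11; ticks = ceil(11/1.25) = ceil(8.8000) = 9; reading at tick 9 = 1 + 1.25*9 = 12.2500
Minimum tick count = 9; winners = [0, 1]; smallest index = 0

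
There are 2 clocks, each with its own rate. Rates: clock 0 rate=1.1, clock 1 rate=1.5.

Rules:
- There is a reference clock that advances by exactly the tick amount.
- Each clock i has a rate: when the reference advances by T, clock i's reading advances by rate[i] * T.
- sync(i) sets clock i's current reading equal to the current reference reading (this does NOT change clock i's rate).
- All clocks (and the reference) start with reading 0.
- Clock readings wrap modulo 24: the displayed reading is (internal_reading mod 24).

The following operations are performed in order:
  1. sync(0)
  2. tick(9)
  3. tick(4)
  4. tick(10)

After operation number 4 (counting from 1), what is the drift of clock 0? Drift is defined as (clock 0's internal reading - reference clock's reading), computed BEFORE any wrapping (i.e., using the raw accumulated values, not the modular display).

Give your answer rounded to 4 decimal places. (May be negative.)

Answer: 2.3000

Derivation:
After op 1 sync(0): ref=0.0000 raw=[0.0000 0.0000]
After op 2 tick(9): ref=9.0000 raw=[9.9000 13.5000]
After op 3 tick(4): ref=13.0000 raw=[14.3000 19.5000]
After op 4 tick(10): ref=23.0000 raw=[25.3000 34.5000]
Drift of clock 0 after op 4: 25.3000 - 23.0000 = 2.3000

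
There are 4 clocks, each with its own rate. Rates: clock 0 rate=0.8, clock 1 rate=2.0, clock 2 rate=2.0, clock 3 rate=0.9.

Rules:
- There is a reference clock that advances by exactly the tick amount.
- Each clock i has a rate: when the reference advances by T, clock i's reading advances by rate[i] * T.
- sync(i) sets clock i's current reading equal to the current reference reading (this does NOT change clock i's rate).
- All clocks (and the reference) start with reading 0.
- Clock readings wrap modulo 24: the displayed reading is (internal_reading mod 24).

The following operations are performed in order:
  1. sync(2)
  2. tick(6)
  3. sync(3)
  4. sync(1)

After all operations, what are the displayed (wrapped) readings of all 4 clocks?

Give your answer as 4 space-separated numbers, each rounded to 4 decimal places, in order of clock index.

Answer: 4.8000 6.0000 12.0000 6.0000

Derivation:
After op 1 sync(2): ref=0.0000 raw=[0.0000 0.0000 0.0000 0.0000]
After op 2 tick(6): ref=6.0000 raw=[4.8000 12.0000 12.0000 5.4000]
After op 3 sync(3): ref=6.0000 raw=[4.8000 12.0000 12.0000 6.0000]
After op 4 sync(1): ref=6.0000 raw=[4.8000 6.0000 12.0000 6.0000]
Wrap final raw readings (mod 24): 4.8000 mod 24 = 4.8000; 6.0000 mod 24 = 6.0000; 12.0000 mod 24 = 12.0000; 6.0000 mod 24 = 6.0000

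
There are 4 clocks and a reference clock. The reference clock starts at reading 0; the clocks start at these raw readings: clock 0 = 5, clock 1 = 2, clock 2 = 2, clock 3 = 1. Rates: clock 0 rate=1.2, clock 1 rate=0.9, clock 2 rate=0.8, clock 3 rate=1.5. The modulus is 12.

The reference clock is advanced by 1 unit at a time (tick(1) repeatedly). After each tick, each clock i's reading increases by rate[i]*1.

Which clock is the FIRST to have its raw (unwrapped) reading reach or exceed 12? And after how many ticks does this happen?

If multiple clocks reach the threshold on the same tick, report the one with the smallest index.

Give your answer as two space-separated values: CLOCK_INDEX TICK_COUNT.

clock 0: start=5, rate=1.2, needs 12-5 = 7; ticks = ceil(7/1.2) = ceil(5.8333) = 6; reading at tick 6 = 5 + 1.2*6 = 12.2000
clock 1: start=2, rate=0.9, needs 12-2 = 10; ticks = ceil(10/0.9) = ceil(11.1111) = 12; reading at tick 12 = 2 + 0.9*12 = 12.8000
clock 2: start=2, rate=0.8, needs 12-2 = 10; ticks = ceil(10/0.8) = ceil(12.5000) = 13; reading at tick 13 = 2 + 0.8*13 = 12.4000
clock 3: start=1, rate=1.5, needs 12-1 = 11; ticks = ceil(11/1.5) = ceil(7.3333) = 8; reading at tick 8 = 1 + 1.5*8 = 13.0000
Minimum tick count = 6; winners = [0]; smallest index = 0

Answer: 0 6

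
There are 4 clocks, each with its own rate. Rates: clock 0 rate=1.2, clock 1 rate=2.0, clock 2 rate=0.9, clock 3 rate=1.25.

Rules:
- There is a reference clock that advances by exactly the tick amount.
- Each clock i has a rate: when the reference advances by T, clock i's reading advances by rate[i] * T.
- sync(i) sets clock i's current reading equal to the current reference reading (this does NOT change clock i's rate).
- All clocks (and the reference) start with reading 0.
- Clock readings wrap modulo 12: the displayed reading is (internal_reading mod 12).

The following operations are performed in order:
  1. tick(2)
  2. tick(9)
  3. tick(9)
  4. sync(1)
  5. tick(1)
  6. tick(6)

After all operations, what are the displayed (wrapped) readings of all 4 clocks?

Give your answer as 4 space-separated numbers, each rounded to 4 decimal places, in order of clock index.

Answer: 8.4000 10.0000 0.3000 9.7500

Derivation:
After op 1 tick(2): ref=2.0000 raw=[2.4000 4.0000 1.8000 2.5000]
After op 2 tick(9): ref=11.0000 raw=[13.2000 22.0000 9.9000 13.7500]
After op 3 tick(9): ref=20.0000 raw=[24.0000 40.0000 18.0000 25.0000]
After op 4 sync(1): ref=20.0000 raw=[24.0000 20.0000 18.0000 25.0000]
After op 5 tick(1): ref=21.0000 raw=[25.2000 22.0000 18.9000 26.2500]
After op 6 tick(6): ref=27.0000 raw=[32.4000 34.0000 24.3000 33.7500]
Wrap final raw readings (mod 12): 32.4000 mod 12 = 8.4000; 34.0000 mod 12 = 10.0000; 24.3000 mod 12 = 0.3000; 33.7500 mod 12 = 9.7500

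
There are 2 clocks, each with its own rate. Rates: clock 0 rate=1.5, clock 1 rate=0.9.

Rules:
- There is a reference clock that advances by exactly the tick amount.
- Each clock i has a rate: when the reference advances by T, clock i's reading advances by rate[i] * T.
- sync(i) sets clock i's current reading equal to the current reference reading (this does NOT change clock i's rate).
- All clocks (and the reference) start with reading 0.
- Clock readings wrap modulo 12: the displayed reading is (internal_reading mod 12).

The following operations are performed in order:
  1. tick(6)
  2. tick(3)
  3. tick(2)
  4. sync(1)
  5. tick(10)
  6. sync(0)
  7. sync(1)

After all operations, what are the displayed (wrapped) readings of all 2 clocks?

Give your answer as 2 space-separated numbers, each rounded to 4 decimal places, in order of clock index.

After op 1 tick(6): ref=6.0000 raw=[9.0000 5.4000]
After op 2 tick(3): ref=9.0000 raw=[13.5000 8.1000]
After op 3 tick(2): ref=11.0000 raw=[16.5000 9.9000]
After op 4 sync(1): ref=11.0000 raw=[16.5000 11.0000]
After op 5 tick(10): ref=21.0000 raw=[31.5000 20.0000]
After op 6 sync(0): ref=21.0000 raw=[21.0000 20.0000]
After op 7 sync(1): ref=21.0000 raw=[21.0000 21.0000]
Wrap final raw readings (mod 12): 21.0000 mod 12 = 9.0000; 21.0000 mod 12 = 9.0000

Answer: 9.0000 9.0000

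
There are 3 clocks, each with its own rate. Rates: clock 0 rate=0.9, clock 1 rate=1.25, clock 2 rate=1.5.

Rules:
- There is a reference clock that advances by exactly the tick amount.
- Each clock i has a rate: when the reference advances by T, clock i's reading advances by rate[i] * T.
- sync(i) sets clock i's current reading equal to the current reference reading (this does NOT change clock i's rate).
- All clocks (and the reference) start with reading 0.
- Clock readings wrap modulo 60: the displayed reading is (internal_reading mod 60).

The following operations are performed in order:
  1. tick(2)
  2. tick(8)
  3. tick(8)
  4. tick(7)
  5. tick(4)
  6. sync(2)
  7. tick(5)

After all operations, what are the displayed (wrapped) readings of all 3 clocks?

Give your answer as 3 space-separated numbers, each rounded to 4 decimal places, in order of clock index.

After op 1 tick(2): ref=2.0000 raw=[1.8000 2.5000 3.0000]
After op 2 tick(8): ref=10.0000 raw=[9.0000 12.5000 15.0000]
After op 3 tick(8): ref=18.0000 raw=[16.2000 22.5000 27.0000]
After op 4 tick(7): ref=25.0000 raw=[22.5000 31.2500 37.5000]
After op 5 tick(4): ref=29.0000 raw=[26.1000 36.2500 43.5000]
After op 6 sync(2): ref=29.0000 raw=[26.1000 36.2500 29.0000]
After op 7 tick(5): ref=34.0000 raw=[30.6000 42.5000 36.5000]
Wrap final raw readings (mod 60): 30.6000 mod 60 = 30.6000; 42.5000 mod 60 = 42.5000; 36.5000 mod 60 = 36.5000

Answer: 30.6000 42.5000 36.5000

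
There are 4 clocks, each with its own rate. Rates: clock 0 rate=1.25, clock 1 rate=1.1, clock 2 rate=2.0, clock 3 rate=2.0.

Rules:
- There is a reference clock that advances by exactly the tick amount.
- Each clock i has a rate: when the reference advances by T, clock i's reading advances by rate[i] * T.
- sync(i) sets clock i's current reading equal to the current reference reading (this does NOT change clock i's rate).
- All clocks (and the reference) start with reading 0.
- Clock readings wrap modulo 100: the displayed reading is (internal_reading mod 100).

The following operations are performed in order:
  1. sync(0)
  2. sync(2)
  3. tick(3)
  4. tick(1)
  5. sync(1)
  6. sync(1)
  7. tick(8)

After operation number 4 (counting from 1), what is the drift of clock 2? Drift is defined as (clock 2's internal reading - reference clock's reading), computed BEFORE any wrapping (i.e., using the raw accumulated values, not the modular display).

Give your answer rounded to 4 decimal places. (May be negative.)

Answer: 4.0000

Derivation:
After op 1 sync(0): ref=0.0000 raw=[0.0000 0.0000 0.0000 0.0000]
After op 2 sync(2): ref=0.0000 raw=[0.0000 0.0000 0.0000 0.0000]
After op 3 tick(3): ref=3.0000 raw=[3.7500 3.3000 6.0000 6.0000]
After op 4 tick(1): ref=4.0000 raw=[5.0000 4.4000 8.0000 8.0000]
Drift of clock 2 after op 4: 8.0000 - 4.0000 = 4.0000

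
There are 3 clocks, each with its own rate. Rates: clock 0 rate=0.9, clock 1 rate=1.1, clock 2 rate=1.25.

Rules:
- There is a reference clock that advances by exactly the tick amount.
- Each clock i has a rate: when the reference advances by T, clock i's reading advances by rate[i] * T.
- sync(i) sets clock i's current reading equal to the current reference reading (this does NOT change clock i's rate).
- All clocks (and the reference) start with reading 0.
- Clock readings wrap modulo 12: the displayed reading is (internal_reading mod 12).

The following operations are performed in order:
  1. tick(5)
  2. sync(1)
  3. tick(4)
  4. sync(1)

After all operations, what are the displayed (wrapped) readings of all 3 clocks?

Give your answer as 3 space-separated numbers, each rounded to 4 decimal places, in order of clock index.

After op 1 tick(5): ref=5.0000 raw=[4.5000 5.5000 6.2500]
After op 2 sync(1): ref=5.0000 raw=[4.5000 5.0000 6.2500]
After op 3 tick(4): ref=9.0000 raw=[8.1000 9.4000 11.2500]
After op 4 sync(1): ref=9.0000 raw=[8.1000 9.0000 11.2500]
Wrap final raw readings (mod 12): 8.1000 mod 12 = 8.1000; 9.0000 mod 12 = 9.0000; 11.2500 mod 12 = 11.2500

Answer: 8.1000 9.0000 11.2500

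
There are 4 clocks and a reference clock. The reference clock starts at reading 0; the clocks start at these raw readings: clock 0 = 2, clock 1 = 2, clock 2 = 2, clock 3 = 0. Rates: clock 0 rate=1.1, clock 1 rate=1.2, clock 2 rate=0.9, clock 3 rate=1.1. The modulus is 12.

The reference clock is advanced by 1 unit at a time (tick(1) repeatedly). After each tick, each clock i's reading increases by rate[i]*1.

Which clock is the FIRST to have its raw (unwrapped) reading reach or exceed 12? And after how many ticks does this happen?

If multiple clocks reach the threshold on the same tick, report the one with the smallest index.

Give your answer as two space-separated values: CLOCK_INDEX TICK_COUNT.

clock 0: start=2, rate=1.1, needs 12-2 = 10; ticks = ceil(10/1.1) = ceil(9.0909) = 10; reading at tick 10 = 2 + 1.1*10 = 13.0000
clock 1: start=2, rate=1.2, needs 12-2 = 10; ticks = ceil(10/1.2) = ceil(8.3333) = 9; reading at tick 9 = 2 + 1.2*9 = 12.8000
clock 2: start=2, rate=0.9, needs 12-2 = 10; ticks = ceil(10/0.9) = ceil(11.1111) = 12; reading at tick 12 = 2 + 0.9*12 = 12.8000
clock 3: start=0, rate=1.1, needs 12-0 = 12; ticks = ceil(12/1.1) = ceil(10.9091) = 11; reading at tick 11 = 0 + 1.1*11 = 12.1000
Minimum tick count = 9; winners = [1]; smallest index = 1

Answer: 1 9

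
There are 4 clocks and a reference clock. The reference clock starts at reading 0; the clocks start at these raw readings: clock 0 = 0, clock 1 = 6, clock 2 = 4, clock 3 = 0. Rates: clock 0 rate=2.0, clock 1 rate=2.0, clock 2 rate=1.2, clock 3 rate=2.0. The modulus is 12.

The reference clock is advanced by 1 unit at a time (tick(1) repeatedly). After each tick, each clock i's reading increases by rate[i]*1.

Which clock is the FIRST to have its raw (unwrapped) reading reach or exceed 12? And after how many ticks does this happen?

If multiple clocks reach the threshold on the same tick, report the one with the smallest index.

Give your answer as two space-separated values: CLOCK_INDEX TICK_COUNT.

clock 0: start=0, rate=2.0, needs 12-0 = 12; ticks = ceil(12/2.0) = ceil(6.0000) = 6; reading at tick 6 = 0 + 2.0*6 = 12.0000
clock 1: start=6, rate=2.0, needs 12-6 = 6; ticks = ceil(6/2.0) = ceil(3.0000) = 3; reading at tick 3 = 6 + 2.0*3 = 12.0000
clock 2: start=4, rate=1.2, needs 12-4 = 8; ticks = ceil(8/1.2) = ceil(6.6667) = 7; reading at tick 7 = 4 + 1.2*7 = 12.4000
clock 3: start=0, rate=2.0, needs 12-0 = 12; ticks = ceil(12/2.0) = ceil(6.0000) = 6; reading at tick 6 = 0 + 2.0*6 = 12.0000
Minimum tick count = 3; winners = [1]; smallest index = 1

Answer: 1 3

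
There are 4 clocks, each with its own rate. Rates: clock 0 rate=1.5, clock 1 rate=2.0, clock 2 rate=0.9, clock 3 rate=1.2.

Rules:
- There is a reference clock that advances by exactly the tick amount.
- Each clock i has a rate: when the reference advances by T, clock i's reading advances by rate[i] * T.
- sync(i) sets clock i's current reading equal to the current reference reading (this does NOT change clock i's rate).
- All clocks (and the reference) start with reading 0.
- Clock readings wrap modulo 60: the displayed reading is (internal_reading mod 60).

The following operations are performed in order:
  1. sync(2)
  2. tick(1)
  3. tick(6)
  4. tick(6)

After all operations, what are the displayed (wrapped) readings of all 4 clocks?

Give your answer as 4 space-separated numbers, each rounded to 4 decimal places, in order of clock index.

After op 1 sync(2): ref=0.0000 raw=[0.0000 0.0000 0.0000 0.0000]
After op 2 tick(1): ref=1.0000 raw=[1.5000 2.0000 0.9000 1.2000]
After op 3 tick(6): ref=7.0000 raw=[10.5000 14.0000 6.3000 8.4000]
After op 4 tick(6): ref=13.0000 raw=[19.5000 26.0000 11.7000 15.6000]
Wrap final raw readings (mod 60): 19.5000 mod 60 = 19.5000; 26.0000 mod 60 = 26.0000; 11.7000 mod 60 = 11.7000; 15.6000 mod 60 = 15.6000

Answer: 19.5000 26.0000 11.7000 15.6000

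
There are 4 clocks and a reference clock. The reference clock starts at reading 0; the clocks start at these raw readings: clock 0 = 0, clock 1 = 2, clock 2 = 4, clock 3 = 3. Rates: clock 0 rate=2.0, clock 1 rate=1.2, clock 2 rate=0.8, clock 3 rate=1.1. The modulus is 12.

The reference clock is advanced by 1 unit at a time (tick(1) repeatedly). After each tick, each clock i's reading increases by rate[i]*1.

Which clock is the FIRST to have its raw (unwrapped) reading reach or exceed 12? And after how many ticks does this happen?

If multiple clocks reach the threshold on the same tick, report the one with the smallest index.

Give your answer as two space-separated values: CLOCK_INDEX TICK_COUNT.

clock 0: start=0, rate=2.0, needs 12-0 = 12; ticks = ceil(12/2.0) = ceil(6.0000) = 6; reading at tick 6 = 0 + 2.0*6 = 12.0000
clock 1: start=2, rate=1.2, needs 12-2 = 10; ticks = ceil(10/1.2) = ceil(8.3333) = 9; reading at tick 9 = 2 + 1.2*9 = 12.8000
clock 2: start=4, rate=0.8, needs 12-4 = 8; ticks = ceil(8/0.8) = ceil(10.0000) = 10; reading at tick 10 = 4 + 0.8*10 = 12.0000
clock 3: start=3, rate=1.1, needs 12-3 = 9; ticks = ceil(9/1.1) = ceil(8.1818) = 9; reading at tick 9 = 3 + 1.1*9 = 12.9000
Minimum tick count = 6; winners = [0]; smallest index = 0

Answer: 0 6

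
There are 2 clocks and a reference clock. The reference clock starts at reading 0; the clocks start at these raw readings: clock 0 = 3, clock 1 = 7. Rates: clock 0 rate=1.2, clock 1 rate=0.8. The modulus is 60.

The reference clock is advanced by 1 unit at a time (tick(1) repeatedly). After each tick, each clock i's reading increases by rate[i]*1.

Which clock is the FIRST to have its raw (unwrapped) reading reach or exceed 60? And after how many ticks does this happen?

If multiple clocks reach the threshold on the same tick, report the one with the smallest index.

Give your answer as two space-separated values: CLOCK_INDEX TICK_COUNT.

clock 0: start=3, rate=1.2, needs 60-3 = 57; ticks = ceil(57/1.2) = ceil(47.5000) = 48; reading at tick 48 = 3 + 1.2*48 = 60.6000
clock 1: start=7, rate=0.8, needs 60-7 = 53; ticks = ceil(53/0.8) = ceil(66.2500) = 67; reading at tick 67 = 7 + 0.8*67 = 60.6000
Minimum tick count = 48; winners = [0]; smallest index = 0

Answer: 0 48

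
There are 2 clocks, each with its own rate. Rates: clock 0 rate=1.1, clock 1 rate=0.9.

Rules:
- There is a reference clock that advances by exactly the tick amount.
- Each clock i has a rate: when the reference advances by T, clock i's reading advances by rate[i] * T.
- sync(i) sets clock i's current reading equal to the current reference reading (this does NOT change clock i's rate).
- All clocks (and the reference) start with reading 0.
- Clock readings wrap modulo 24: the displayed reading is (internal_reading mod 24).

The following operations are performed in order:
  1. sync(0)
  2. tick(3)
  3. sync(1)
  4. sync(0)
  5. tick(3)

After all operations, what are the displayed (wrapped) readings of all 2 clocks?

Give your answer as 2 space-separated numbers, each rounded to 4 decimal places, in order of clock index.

Answer: 6.3000 5.7000

Derivation:
After op 1 sync(0): ref=0.0000 raw=[0.0000 0.0000]
After op 2 tick(3): ref=3.0000 raw=[3.3000 2.7000]
After op 3 sync(1): ref=3.0000 raw=[3.3000 3.0000]
After op 4 sync(0): ref=3.0000 raw=[3.0000 3.0000]
After op 5 tick(3): ref=6.0000 raw=[6.3000 5.7000]
Wrap final raw readings (mod 24): 6.3000 mod 24 = 6.3000; 5.7000 mod 24 = 5.7000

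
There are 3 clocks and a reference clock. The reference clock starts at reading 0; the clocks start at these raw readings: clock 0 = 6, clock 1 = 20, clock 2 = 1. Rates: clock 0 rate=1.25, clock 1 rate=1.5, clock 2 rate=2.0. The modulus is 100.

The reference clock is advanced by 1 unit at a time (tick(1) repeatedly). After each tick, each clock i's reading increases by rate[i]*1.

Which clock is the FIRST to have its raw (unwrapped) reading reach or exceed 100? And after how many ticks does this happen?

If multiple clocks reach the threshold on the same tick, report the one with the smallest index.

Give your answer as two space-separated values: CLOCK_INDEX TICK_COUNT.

clock 0: start=6, rate=1.25, needs 100-6 = 94; ticks = ceil(94/1.25) = ceil(75.2000) = 76; reading at tick 76 = 6 + 1.25*76 = 101.0000
clock 1: start=20, rate=1.5, needs 100-20 = 80; ticks = ceil(80/1.5) = ceil(53.3333) = 54; reading at tick 54 = 20 + 1.5*54 = 101.0000
clock 2: start=1, rate=2.0, needs 100-1 = 99; ticks = ceil(99/2.0) = ceil(49.5000) = 50; reading at tick 50 = 1 + 2.0*50 = 101.0000
Minimum tick count = 50; winners = [2]; smallest index = 2

Answer: 2 50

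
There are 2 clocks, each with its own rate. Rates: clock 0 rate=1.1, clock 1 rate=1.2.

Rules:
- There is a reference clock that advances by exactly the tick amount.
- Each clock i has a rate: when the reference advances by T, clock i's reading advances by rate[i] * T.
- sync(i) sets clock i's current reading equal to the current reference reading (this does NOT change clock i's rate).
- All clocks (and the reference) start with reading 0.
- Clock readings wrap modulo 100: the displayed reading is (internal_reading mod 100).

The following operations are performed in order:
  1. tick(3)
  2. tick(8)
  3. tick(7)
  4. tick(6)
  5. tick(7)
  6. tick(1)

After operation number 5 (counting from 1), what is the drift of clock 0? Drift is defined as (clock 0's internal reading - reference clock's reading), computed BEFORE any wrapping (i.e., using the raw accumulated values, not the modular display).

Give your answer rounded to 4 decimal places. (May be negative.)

After op 1 tick(3): ref=3.0000 raw=[3.3000 3.6000]
After op 2 tick(8): ref=11.0000 raw=[12.1000 13.2000]
After op 3 tick(7): ref=18.0000 raw=[19.8000 21.6000]
After op 4 tick(6): ref=24.0000 raw=[26.4000 28.8000]
After op 5 tick(7): ref=31.0000 raw=[34.1000 37.2000]
Drift of clock 0 after op 5: 34.1000 - 31.0000 = 3.1000

Answer: 3.1000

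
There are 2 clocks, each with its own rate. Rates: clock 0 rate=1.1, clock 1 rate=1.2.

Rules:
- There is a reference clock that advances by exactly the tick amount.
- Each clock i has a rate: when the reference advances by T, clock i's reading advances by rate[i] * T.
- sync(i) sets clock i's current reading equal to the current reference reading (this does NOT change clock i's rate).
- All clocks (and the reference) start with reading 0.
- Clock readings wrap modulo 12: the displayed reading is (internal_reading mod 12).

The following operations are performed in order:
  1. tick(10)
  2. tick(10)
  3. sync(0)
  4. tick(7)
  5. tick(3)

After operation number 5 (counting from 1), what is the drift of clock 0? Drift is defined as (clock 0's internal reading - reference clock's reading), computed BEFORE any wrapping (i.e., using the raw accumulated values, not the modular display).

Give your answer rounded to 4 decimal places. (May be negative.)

After op 1 tick(10): ref=10.0000 raw=[11.0000 12.0000]
After op 2 tick(10): ref=20.0000 raw=[22.0000 24.0000]
After op 3 sync(0): ref=20.0000 raw=[20.0000 24.0000]
After op 4 tick(7): ref=27.0000 raw=[27.7000 32.4000]
After op 5 tick(3): ref=30.0000 raw=[31.0000 36.0000]
Drift of clock 0 after op 5: 31.0000 - 30.0000 = 1.0000

Answer: 1.0000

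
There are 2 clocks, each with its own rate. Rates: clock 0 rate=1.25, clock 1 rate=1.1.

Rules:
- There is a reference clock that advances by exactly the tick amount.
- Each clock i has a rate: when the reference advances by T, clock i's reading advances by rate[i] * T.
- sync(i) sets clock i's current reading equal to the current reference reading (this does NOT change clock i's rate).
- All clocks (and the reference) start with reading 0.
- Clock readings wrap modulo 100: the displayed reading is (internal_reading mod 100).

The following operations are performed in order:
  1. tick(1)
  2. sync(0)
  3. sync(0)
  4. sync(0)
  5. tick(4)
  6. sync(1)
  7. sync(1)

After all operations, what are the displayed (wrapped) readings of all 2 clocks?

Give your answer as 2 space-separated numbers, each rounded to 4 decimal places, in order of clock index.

Answer: 6.0000 5.0000

Derivation:
After op 1 tick(1): ref=1.0000 raw=[1.2500 1.1000]
After op 2 sync(0): ref=1.0000 raw=[1.0000 1.1000]
After op 3 sync(0): ref=1.0000 raw=[1.0000 1.1000]
After op 4 sync(0): ref=1.0000 raw=[1.0000 1.1000]
After op 5 tick(4): ref=5.0000 raw=[6.0000 5.5000]
After op 6 sync(1): ref=5.0000 raw=[6.0000 5.0000]
After op 7 sync(1): ref=5.0000 raw=[6.0000 5.0000]
Wrap final raw readings (mod 100): 6.0000 mod 100 = 6.0000; 5.0000 mod 100 = 5.0000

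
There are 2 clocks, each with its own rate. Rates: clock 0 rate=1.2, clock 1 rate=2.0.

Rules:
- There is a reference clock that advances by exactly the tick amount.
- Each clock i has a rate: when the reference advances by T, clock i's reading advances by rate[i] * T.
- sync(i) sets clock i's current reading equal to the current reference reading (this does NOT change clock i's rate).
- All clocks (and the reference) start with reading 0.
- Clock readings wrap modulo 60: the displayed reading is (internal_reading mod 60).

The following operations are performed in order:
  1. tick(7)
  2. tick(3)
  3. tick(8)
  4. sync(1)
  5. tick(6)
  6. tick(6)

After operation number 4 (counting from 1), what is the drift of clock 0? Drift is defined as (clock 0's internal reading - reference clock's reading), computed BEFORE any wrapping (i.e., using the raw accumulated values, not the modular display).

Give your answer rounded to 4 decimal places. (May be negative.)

Answer: 3.6000

Derivation:
After op 1 tick(7): ref=7.0000 raw=[8.4000 14.0000]
After op 2 tick(3): ref=10.0000 raw=[12.0000 20.0000]
After op 3 tick(8): ref=18.0000 raw=[21.6000 36.0000]
After op 4 sync(1): ref=18.0000 raw=[21.6000 18.0000]
Drift of clock 0 after op 4: 21.6000 - 18.0000 = 3.6000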